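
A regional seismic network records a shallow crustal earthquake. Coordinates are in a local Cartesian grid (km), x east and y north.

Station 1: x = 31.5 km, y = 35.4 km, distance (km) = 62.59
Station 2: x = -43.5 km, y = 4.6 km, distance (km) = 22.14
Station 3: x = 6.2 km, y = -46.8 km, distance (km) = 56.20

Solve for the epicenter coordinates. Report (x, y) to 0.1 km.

(-21.5, 2.1)

Circle about each station: (x − 31.5)² + (y − 35.4)² = 62.59²; (x + 43.5)² + (y − 4.6)² = 22.14²; (x − 6.2)² + (y + 46.8)² = 56.20².
Subtracting the Station 1 equation from the Station 2 and Station 3 equations removes the quadratic terms:
-150.0 x − 61.6 y = 3095.33
-50.6 x − 164.4 y = 742.34
Solving the 2×2 system: x ≈ -21.5, y ≈ 2.1 km.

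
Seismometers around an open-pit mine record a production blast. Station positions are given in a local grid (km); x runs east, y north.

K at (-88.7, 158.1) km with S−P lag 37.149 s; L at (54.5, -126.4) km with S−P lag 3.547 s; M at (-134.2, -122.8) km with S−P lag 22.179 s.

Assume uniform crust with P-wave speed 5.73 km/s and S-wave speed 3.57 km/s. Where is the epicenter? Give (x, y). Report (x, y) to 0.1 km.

(73.5, -154.1)

Distance from S−P lag: d = Δt · v_P v_S / (v_P − v_S) = Δt · (5.73·3.57)/(5.73−3.57) ≈ 9.4704·Δt.
So d_K = 351.82, d_L = 33.59, d_M = 210.04 km.
Circle about each station: (x + 88.7)² + (y − 158.1)² = 351.82²; (x − 54.5)² + (y + 126.4)² = 33.59²; (x + 134.2)² + (y + 122.8)² = 210.04².
Subtracting pairs of circle equations eliminates x²+y² and gives linear equations (the radical axes):
286.4 x − 569.0 y = 108732.93
-91.0 x − 561.8 y = 79886.69
Solving the 2×2 system: x ≈ 73.5, y ≈ -154.1 km.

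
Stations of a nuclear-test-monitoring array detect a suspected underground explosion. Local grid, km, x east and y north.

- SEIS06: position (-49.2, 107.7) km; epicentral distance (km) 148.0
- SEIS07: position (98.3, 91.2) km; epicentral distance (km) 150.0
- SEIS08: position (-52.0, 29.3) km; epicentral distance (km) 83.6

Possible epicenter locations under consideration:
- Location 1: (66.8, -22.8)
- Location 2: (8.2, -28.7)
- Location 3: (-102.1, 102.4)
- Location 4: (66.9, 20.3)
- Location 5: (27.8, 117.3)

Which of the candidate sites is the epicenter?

Location 2

For each candidate, compare |candidate − station| to the reported distance:
Location 1: residuals SEIS06 26.6, SEIS07 31.7, SEIS08 46.1 → max 46.1 km
Location 2: residuals SEIS06 0.0, SEIS07 0.0, SEIS08 0.0 → max 0.0 km
Location 3: residuals SEIS06 94.8, SEIS07 50.7, SEIS08 5.0 → max 94.8 km
Location 4: residuals SEIS06 2.7, SEIS07 72.5, SEIS08 35.6 → max 72.5 km
Location 5: residuals SEIS06 70.4, SEIS07 74.8, SEIS08 35.2 → max 74.8 km
Only Location 2 has all residuals ≈ 0.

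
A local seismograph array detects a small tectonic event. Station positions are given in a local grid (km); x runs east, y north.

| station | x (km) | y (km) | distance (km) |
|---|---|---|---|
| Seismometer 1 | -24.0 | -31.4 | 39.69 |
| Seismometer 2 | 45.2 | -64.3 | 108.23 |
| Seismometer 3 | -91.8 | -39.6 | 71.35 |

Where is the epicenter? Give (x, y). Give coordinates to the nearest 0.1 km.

(-37.0, 6.1)

Circle about each station: (x + 24.0)² + (y + 31.4)² = 39.69²; (x − 45.2)² + (y + 64.3)² = 108.23²; (x + 91.8)² + (y + 39.6)² = 71.35².
Subtracting pairs of circle equations eliminates x²+y² and gives linear equations (the radical axes):
138.4 x − 65.8 y = -5522.87
-135.6 x − 16.4 y = 4917.91
Solving the 2×2 system: x ≈ -37.0, y ≈ 6.1 km.
Check against Seismometer 1 (with the unrounded x, y): √((x + 24.0)²+(y + 31.4)²) = 39.69 ≈ 39.69 km. ✓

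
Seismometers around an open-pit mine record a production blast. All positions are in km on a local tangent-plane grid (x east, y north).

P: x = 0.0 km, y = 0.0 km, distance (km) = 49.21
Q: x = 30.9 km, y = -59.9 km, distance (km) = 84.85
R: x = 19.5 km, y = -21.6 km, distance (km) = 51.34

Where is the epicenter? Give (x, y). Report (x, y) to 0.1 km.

Circle about each station: x² + y² = 49.21²; (x − 30.9)² + (y + 59.9)² = 84.85²; (x − 19.5)² + (y + 21.6)² = 51.34².
Subtracting pairs of circle equations eliminates x²+y² and gives linear equations (the radical axes):
61.8 x − 119.8 y = -235.08
39.0 x − 43.2 y = 632.64
Solving the 2×2 system: x ≈ 42.9, y ≈ 24.1 km.

x ≈ 42.9 km, y ≈ 24.1 km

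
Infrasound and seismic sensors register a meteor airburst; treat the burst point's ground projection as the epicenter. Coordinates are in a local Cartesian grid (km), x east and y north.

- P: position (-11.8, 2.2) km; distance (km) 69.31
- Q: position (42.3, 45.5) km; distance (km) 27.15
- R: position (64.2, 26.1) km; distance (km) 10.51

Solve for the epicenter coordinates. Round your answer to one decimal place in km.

54.8 km east, 21.4 km north

Circle about each station: (x + 11.8)² + (y − 2.2)² = 69.31²; (x − 42.3)² + (y − 45.5)² = 27.15²; (x − 64.2)² + (y − 26.1)² = 10.51².
Subtracting the P equation from the Q and R equations removes the quadratic terms:
108.2 x + 86.6 y = 7782.21
152.0 x + 47.8 y = 9352.19
Solving the 2×2 system: x ≈ 54.8, y ≈ 21.4 km.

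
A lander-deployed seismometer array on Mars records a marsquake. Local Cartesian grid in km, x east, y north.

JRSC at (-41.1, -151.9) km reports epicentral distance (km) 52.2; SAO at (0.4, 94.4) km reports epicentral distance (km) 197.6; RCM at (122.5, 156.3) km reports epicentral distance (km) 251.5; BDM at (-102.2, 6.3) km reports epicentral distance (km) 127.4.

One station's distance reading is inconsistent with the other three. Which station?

Solve using three stations at a time. Using JRSC, SAO, BDM (subtract circle equations pairwise → linear system) gives (x, y) ≈ (-32.6, -100.4).
Distances from that point to each station vs reported:
  JRSC: calculated 52.2 vs reported 52.2 → residual 0.0 km
  SAO: calculated 197.6 vs reported 197.6 → residual 0.0 km
  RCM: calculated 299.9 vs reported 251.5 → residual 48.4 km
  BDM: calculated 127.4 vs reported 127.4 → residual 0.0 km
JRSC, SAO, BDM are mutually consistent (residuals ≈ 0); RCM is off by 48.4 km.

RCM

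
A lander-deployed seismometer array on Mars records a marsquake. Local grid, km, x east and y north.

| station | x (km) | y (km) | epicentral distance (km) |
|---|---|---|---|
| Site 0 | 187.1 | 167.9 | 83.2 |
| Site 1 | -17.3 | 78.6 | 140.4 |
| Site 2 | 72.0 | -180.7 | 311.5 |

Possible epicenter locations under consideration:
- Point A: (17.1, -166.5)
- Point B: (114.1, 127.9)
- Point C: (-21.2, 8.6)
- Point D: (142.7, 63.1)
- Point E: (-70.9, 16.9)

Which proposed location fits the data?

For each candidate, compare |candidate − station| to the reported distance:
Point A: residuals Site 0 291.9, Site 1 107.1, Site 2 254.8 → max 291.9 km
Point B: residuals Site 0 0.0, Site 1 0.1, Site 2 0.0 → max 0.1 km
Point C: residuals Site 0 179.0, Site 1 70.3, Site 2 100.5 → max 179.0 km
Point D: residuals Site 0 30.6, Site 1 20.3, Site 2 57.7 → max 57.7 km
Point E: residuals Site 0 215.7, Site 1 58.7, Site 2 67.6 → max 215.7 km
Only Point B has all residuals ≈ 0.

Point B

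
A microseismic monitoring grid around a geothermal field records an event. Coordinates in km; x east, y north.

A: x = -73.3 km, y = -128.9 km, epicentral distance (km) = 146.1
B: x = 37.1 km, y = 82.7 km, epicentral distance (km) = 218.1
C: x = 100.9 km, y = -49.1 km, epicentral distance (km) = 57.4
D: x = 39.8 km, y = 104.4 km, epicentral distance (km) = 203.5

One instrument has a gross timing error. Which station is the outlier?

Solve using three stations at a time. Using A, C, D (subtract circle equations pairwise → linear system) gives (x, y) ≈ (69.3, -96.9).
Distances from that point to each station vs reported:
  A: calculated 146.1 vs reported 146.1 → residual 0.0 km
  B: calculated 182.5 vs reported 218.1 → residual 35.6 km
  C: calculated 57.4 vs reported 57.4 → residual 0.0 km
  D: calculated 203.5 vs reported 203.5 → residual 0.0 km
A, C, D are mutually consistent (residuals ≈ 0); B is off by 35.6 km.

B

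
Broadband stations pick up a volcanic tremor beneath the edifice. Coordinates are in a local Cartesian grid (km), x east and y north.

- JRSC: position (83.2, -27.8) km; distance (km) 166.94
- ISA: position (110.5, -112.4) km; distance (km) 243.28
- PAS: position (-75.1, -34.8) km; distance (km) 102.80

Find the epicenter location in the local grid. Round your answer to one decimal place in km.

(-54.9, 66.0)

Circle about each station: (x − 83.2)² + (y + 27.8)² = 166.94²; (x − 110.5)² + (y + 112.4)² = 243.28²; (x + 75.1)² + (y + 34.8)² = 102.80².
Subtracting the JRSC equation from the ISA and PAS equations removes the quadratic terms:
54.6 x − 169.2 y = -14167.26
-316.6 x − 14.0 y = 16457.09
Solving the 2×2 system: x ≈ -54.9, y ≈ 66.0 km.
Check against JRSC (with the unrounded x, y): √((x − 83.2)²+(y + 27.8)²) = 166.95 ≈ 166.94 km. ✓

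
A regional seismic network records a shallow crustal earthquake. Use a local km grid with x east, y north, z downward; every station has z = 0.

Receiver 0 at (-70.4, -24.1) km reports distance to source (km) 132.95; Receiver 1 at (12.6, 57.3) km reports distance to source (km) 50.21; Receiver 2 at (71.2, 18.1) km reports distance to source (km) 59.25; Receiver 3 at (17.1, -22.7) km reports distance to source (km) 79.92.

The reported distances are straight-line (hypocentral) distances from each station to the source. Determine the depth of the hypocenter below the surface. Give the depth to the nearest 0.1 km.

depth ≈ 41.5 km

Each station gives a sphere (x−x_i)² + (y−y_i)² + z² = d_i² (stations at z=0).
Subtracting the Receiver 0 sphere from Receiver 1 and Receiver 2: z² cancels, leaving linear equations in x and y:
166.0 x + 162.8 y = 13059.74
283.2 x + 84.4 y = 14025.22
Solving: x ≈ 36.800, y ≈ 42.697 km (keep extra digits for the depth step; rounded: 36.8, 42.7).
Then from the Receiver 0 sphere: z² = 132.95² − (x + 70.4)² − (y + 24.1)² with x = 36.800, y = 42.697, so z ≈ 41.497 ≈ 41.5 km.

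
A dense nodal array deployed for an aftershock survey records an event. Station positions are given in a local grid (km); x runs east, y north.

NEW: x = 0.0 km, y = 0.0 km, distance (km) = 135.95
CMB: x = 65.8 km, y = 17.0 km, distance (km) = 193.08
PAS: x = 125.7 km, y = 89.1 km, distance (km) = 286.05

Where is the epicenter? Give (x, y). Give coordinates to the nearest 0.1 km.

(-79.2, -110.5)

Circle about each station: x² + y² = 135.95²; (x − 65.8)² + (y − 17.0)² = 193.08²; (x − 125.7)² + (y − 89.1)² = 286.05².
Subtracting the NEW equation from the CMB and PAS equations removes the quadratic terms:
131.6 x + 34.0 y = -14178.84
251.4 x + 178.2 y = -39602.90
Solving the 2×2 system: x ≈ -79.2, y ≈ -110.5 km.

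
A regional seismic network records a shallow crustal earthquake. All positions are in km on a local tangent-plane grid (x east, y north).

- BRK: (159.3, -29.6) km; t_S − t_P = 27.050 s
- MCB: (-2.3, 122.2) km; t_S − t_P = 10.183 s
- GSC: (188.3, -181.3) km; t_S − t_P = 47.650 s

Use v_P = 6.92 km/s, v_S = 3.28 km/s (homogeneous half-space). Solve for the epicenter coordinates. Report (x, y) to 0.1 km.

(17.6, 61.9)

Distance from S−P lag: d = Δt · v_P v_S / (v_P − v_S) = Δt · (6.92·3.28)/(6.92−3.28) ≈ 6.2356·Δt.
So d_BRK = 168.67, d_MCB = 63.50, d_GSC = 297.13 km.
Circle about each station: (x − 159.3)² + (y + 29.6)² = 168.67²; (x + 2.3)² + (y − 122.2)² = 63.50²; (x − 188.3)² + (y + 181.3)² = 297.13².
Subtracting pairs of circle equations eliminates x²+y² and gives linear equations (the radical axes):
-323.2 x + 303.6 y = 13102.80
58.0 x − 303.4 y = -17762.74
Solving the 2×2 system: x ≈ 17.6, y ≈ 61.9 km.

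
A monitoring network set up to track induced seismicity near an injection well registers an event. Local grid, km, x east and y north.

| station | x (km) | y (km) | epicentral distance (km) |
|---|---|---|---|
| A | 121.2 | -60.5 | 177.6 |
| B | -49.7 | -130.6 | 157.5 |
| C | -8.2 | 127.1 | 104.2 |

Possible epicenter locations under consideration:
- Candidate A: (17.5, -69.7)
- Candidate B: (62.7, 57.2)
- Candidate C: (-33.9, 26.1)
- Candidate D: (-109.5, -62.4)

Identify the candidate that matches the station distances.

Candidate C

For each candidate, compare |candidate − station| to the reported distance:
Candidate A: residuals A 73.5, B 66.8, C 94.3 → max 94.3 km
Candidate B: residuals A 46.2, B 61.4, C 4.6 → max 61.4 km
Candidate C: residuals A 0.0, B 0.0, C 0.0 → max 0.0 km
Candidate D: residuals A 53.1, B 66.8, C 110.7 → max 110.7 km
Only Candidate C has all residuals ≈ 0.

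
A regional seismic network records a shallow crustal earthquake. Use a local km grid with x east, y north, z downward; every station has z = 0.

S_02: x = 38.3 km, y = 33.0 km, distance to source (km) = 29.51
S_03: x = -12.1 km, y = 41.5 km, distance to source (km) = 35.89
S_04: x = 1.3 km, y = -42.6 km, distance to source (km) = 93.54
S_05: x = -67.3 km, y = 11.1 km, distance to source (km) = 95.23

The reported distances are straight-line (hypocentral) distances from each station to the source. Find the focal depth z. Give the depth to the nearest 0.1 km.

depth ≈ 16.8 km

Each station gives a sphere (x−x_i)² + (y−y_i)² + z² = d_i² (stations at z=0).
Subtracting the S_02 sphere from S_03 and S_04: z² cancels, leaving linear equations in x and y:
-100.8 x + 17.0 y = -1104.48
-74.0 x − 151.2 y = -8618.33
Solving: x ≈ 19.002, y ≈ 47.700 km (keep extra digits for the depth step; rounded: 19.0, 47.7).
Then from the S_02 sphere: z² = 29.51² − (x − 38.3)² − (y − 33.0)² with x = 19.002, y = 47.700, so z ≈ 16.803 ≈ 16.8 km.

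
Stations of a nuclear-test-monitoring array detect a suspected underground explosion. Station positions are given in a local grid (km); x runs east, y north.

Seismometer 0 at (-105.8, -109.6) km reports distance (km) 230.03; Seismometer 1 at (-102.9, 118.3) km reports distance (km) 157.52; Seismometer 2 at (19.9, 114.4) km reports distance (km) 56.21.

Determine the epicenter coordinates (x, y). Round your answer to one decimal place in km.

45.0 km east, 64.1 km north

Circle about each station: (x + 105.8)² + (y + 109.6)² = 230.03²; (x + 102.9)² + (y − 118.3)² = 157.52²; (x − 19.9)² + (y − 114.4)² = 56.21².
Subtracting the Seismometer 0 equation from the Seismometer 1 and Seismometer 2 equations removes the quadratic terms:
5.8 x + 455.8 y = 29478.75
251.4 x + 448.0 y = 40031.81
Solving the 2×2 system: x ≈ 45.0, y ≈ 64.1 km.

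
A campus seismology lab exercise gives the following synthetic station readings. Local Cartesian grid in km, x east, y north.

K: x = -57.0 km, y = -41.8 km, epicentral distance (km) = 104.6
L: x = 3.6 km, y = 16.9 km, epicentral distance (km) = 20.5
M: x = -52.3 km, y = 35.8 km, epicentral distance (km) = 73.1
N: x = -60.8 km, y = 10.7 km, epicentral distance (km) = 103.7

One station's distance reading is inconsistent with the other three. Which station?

N

Solve using three stations at a time. Using K, L, M (subtract circle equations pairwise → linear system) gives (x, y) ≈ (20.4, 28.5).
Distances from that point to each station vs reported:
  K: calculated 104.6 vs reported 104.6 → residual 0.0 km
  L: calculated 20.4 vs reported 20.5 → residual 0.1 km
  M: calculated 73.1 vs reported 73.1 → residual 0.0 km
  N: calculated 83.2 vs reported 103.7 → residual 20.5 km
K, L, M are mutually consistent (residuals ≈ 0); N is off by 20.5 km.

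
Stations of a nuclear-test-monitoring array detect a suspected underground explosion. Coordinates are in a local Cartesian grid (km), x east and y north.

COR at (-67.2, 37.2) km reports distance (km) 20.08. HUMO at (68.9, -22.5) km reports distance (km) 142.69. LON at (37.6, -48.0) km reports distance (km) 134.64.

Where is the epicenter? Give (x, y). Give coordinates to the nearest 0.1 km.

x ≈ -53.1 km, y ≈ 51.5 km

Circle about each station: (x + 67.2)² + (y − 37.2)² = 20.08²; (x − 68.9)² + (y + 22.5)² = 142.69²; (x − 37.6)² + (y + 48.0)² = 134.64².
Subtracting the COR equation from the HUMO and LON equations removes the quadratic terms:
272.2 x − 119.4 y = -20603.45
209.6 x − 170.4 y = -19906.64
Solving the 2×2 system: x ≈ -53.1, y ≈ 51.5 km.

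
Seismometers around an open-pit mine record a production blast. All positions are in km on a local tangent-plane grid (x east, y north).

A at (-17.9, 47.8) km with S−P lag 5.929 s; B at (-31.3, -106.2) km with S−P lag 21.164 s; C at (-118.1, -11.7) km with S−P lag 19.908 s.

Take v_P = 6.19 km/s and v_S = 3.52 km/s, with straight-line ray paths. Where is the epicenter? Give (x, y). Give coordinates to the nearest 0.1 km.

Distance from S−P lag: d = Δt · v_P v_S / (v_P − v_S) = Δt · (6.19·3.52)/(6.19−3.52) ≈ 8.1606·Δt.
So d_A = 48.38, d_B = 172.71, d_C = 162.46 km.
Circle about each station: (x + 17.9)² + (y − 47.8)² = 48.38²; (x + 31.3)² + (y + 106.2)² = 172.71²; (x + 118.1)² + (y + 11.7)² = 162.46².
Subtracting pairs of circle equations eliminates x²+y² and gives linear equations (the radical axes):
-26.8 x − 308.0 y = -17835.24
-200.4 x − 119.0 y = -12573.38
Solving the 2×2 system: x ≈ 29.9, y ≈ 55.3 km.
Check against A (with the unrounded x, y): √((x + 17.9)²+(y − 47.8)²) = 48.39 ≈ 48.38 km. ✓

(29.9, 55.3)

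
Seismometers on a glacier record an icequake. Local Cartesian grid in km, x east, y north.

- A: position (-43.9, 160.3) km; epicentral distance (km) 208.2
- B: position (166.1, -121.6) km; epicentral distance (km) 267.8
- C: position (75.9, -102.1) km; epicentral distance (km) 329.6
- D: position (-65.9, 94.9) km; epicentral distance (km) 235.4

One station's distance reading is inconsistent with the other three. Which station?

Solve using three stations at a time. Using A, B, D (subtract circle equations pairwise → linear system) gives (x, y) ≈ (163.9, 146.2).
Distances from that point to each station vs reported:
  A: calculated 208.3 vs reported 208.2 → residual 0.1 km
  B: calculated 267.9 vs reported 267.8 → residual 0.1 km
  C: calculated 263.5 vs reported 329.6 → residual 66.1 km
  D: calculated 235.5 vs reported 235.4 → residual 0.1 km
A, B, D are mutually consistent (residuals ≈ 0); C is off by 66.1 km.

C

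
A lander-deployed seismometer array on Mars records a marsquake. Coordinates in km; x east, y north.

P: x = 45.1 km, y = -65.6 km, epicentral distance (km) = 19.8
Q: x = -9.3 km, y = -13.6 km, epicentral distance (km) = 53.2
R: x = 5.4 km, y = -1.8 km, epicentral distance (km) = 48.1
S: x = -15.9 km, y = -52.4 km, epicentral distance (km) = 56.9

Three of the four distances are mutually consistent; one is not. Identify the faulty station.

Solve using three stations at a time. Using Q, R, S (subtract circle equations pairwise → linear system) gives (x, y) ≈ (38.7, -36.5).
Distances from that point to each station vs reported:
  P: calculated 29.8 vs reported 19.8 → residual 10.0 km
  Q: calculated 53.2 vs reported 53.2 → residual 0.0 km
  R: calculated 48.1 vs reported 48.1 → residual 0.0 km
  S: calculated 56.9 vs reported 56.9 → residual 0.0 km
Q, R, S are mutually consistent (residuals ≈ 0); P is off by 10.0 km.

P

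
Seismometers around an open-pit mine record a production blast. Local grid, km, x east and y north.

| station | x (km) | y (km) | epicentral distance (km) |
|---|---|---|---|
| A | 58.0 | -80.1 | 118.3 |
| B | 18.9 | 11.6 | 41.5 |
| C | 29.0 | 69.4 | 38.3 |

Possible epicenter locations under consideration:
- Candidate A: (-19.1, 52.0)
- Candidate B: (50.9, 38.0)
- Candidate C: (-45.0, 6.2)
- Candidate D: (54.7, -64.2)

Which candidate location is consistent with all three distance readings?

Candidate B

For each candidate, compare |candidate − station| to the reported distance:
Candidate A: residuals A 34.7, B 14.0, C 12.9 → max 34.7 km
Candidate B: residuals A 0.0, B 0.0, C 0.0 → max 0.0 km
Candidate C: residuals A 16.1, B 22.6, C 59.0 → max 59.0 km
Candidate D: residuals A 102.1, B 42.3, C 97.7 → max 102.1 km
Only Candidate B has all residuals ≈ 0.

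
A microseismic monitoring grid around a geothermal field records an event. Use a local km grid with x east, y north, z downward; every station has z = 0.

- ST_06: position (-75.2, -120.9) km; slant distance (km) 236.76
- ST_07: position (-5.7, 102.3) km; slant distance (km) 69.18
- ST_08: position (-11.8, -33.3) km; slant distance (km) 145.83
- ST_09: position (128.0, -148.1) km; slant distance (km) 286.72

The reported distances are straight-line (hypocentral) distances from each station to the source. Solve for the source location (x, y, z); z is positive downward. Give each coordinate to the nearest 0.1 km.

Each station gives a sphere (x−x_i)² + (y−y_i)² + z² = d_i² (stations at z=0).
Subtracting the ST_06 sphere from ST_07 and ST_08: z² cancels, leaving linear equations in x and y:
139.0 x + 446.4 y = 41495.36
126.8 x + 175.2 y = 15765.19
Solving: x ≈ -7.206, y ≈ 95.199 km (keep extra digits for the depth step; rounded: -7.2, 95.2).
Then from the ST_06 sphere: z² = 236.76² − (x + 75.2)² − (y + 120.9)² with x = -7.206, y = 95.199, so z ≈ 68.799 ≈ 68.8 km.

x ≈ -7.2 km, y ≈ 95.2 km, depth ≈ 68.8 km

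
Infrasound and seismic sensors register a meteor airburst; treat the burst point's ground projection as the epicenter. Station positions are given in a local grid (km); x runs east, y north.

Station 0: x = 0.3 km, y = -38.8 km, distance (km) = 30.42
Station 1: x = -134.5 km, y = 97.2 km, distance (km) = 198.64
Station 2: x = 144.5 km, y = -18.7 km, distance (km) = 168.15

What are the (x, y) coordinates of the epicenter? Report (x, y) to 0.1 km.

-17.6 km east, -63.4 km north

Circle about each station: (x − 0.3)² + (y + 38.8)² = 30.42²; (x + 134.5)² + (y − 97.2)² = 198.64²; (x − 144.5)² + (y + 18.7)² = 168.15².
Subtracting pairs of circle equations eliminates x²+y² and gives linear equations (the radical axes):
-269.6 x + 272.0 y = -12499.91
288.4 x + 40.2 y = -7624.64
Solving the 2×2 system: x ≈ -17.6, y ≈ -63.4 km.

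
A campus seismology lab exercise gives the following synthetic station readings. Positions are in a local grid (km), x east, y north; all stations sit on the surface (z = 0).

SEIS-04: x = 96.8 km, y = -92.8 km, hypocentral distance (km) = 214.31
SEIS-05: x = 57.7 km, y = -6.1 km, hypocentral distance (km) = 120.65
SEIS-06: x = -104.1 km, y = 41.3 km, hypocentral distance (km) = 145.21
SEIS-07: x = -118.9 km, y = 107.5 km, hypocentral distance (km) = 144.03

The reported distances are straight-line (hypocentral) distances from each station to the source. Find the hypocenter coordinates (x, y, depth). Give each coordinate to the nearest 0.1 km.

x ≈ 23.2 km, y ≈ 107.1 km, depth ≈ 23.5 km

Each station gives a sphere (x−x_i)² + (y−y_i)² + z² = d_i² (stations at z=0).
Subtracting the SEIS-04 sphere from SEIS-05 and SEIS-06: z² cancels, leaving linear equations in x and y:
-78.2 x + 173.4 y = 16756.77
-401.8 x + 268.2 y = 19403.25
Solving: x ≈ 23.196, y ≈ 107.098 km (keep extra digits for the depth step; rounded: 23.2, 107.1).
Then from the SEIS-04 sphere: z² = 214.31² − (x − 96.8)² − (y + 92.8)² with x = 23.196, y = 107.098, so z ≈ 23.495 ≈ 23.5 km.
Check against SEIS-07 (with the unrounded solution): distance 144.03 ≈ 144.03 km. ✓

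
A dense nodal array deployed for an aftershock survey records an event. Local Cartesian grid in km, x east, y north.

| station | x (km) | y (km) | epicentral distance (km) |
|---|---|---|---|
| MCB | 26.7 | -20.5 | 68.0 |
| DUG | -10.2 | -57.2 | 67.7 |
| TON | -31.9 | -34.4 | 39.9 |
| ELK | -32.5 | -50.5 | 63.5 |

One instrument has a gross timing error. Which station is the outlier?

Solve using three stations at a time. Using MCB, DUG, TON (subtract circle equations pairwise → linear system) gives (x, y) ≈ (-36.2, 5.3).
Distances from that point to each station vs reported:
  MCB: calculated 68.0 vs reported 68.0 → residual 0.0 km
  DUG: calculated 67.7 vs reported 67.7 → residual 0.0 km
  TON: calculated 40.0 vs reported 39.9 → residual 0.1 km
  ELK: calculated 56.0 vs reported 63.5 → residual 7.5 km
MCB, DUG, TON are mutually consistent (residuals ≈ 0); ELK is off by 7.5 km.

ELK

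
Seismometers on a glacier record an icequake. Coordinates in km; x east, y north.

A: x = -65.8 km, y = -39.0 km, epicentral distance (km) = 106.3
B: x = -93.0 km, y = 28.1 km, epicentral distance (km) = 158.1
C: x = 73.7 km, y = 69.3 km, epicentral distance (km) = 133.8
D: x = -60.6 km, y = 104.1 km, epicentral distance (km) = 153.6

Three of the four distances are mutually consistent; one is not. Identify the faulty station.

D

Solve using three stations at a time. Using A, B, C (subtract circle equations pairwise → linear system) gives (x, y) ≈ (38.4, -59.7).
Distances from that point to each station vs reported:
  A: calculated 106.3 vs reported 106.3 → residual 0.0 km
  B: calculated 158.1 vs reported 158.1 → residual 0.0 km
  C: calculated 133.8 vs reported 133.8 → residual 0.0 km
  D: calculated 191.4 vs reported 153.6 → residual 37.8 km
A, B, C are mutually consistent (residuals ≈ 0); D is off by 37.8 km.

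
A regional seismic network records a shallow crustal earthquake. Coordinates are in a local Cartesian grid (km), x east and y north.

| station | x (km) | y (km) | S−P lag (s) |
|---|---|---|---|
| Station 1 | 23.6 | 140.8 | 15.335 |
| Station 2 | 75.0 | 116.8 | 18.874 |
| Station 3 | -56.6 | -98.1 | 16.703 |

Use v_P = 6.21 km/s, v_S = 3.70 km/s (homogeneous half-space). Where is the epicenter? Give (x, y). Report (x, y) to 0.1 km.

Distance from S−P lag: d = Δt · v_P v_S / (v_P − v_S) = Δt · (6.21·3.70)/(6.21−3.70) ≈ 9.1542·Δt.
So d_Station 1 = 140.38, d_Station 2 = 172.78, d_Station 3 = 152.90 km.
Circle about each station: (x − 23.6)² + (y − 140.8)² = 140.38²; (x − 75.0)² + (y − 116.8)² = 172.78²; (x + 56.6)² + (y + 98.1)² = 152.90².
Subtracting pairs of circle equations eliminates x²+y² and gives linear equations (the radical axes):
102.8 x − 48.0 y = -11260.74
-160.4 x − 477.8 y = -11226.30
Solving the 2×2 system: x ≈ -85.2, y ≈ 52.1 km.

x ≈ -85.2 km, y ≈ 52.1 km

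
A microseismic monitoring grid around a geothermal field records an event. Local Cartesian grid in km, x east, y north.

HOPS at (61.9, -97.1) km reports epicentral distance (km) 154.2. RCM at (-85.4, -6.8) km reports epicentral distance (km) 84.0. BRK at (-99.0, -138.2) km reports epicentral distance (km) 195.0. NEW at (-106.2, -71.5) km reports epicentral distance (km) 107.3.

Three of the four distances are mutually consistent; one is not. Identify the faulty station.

NEW

Solve using three stations at a time. Using HOPS, RCM, BRK (subtract circle equations pairwise → linear system) gives (x, y) ≈ (-13.8, 37.2).
Distances from that point to each station vs reported:
  HOPS: calculated 154.2 vs reported 154.2 → residual 0.0 km
  RCM: calculated 84.0 vs reported 84.0 → residual 0.0 km
  BRK: calculated 195.0 vs reported 195.0 → residual 0.0 km
  NEW: calculated 142.7 vs reported 107.3 → residual 35.4 km
HOPS, RCM, BRK are mutually consistent (residuals ≈ 0); NEW is off by 35.4 km.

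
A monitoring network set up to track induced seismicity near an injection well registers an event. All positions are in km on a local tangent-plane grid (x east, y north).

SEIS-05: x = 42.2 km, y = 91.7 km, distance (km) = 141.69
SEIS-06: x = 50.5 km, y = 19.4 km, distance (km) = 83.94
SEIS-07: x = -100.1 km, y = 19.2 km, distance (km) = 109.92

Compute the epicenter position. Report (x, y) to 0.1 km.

x ≈ -8.0 km, y ≈ -40.8 km

Circle about each station: (x − 42.2)² + (y − 91.7)² = 141.69²; (x − 50.5)² + (y − 19.4)² = 83.94²; (x + 100.1)² + (y − 19.2)² = 109.92².
Subtracting the SEIS-05 equation from the SEIS-06 and SEIS-07 equations removes the quadratic terms:
16.6 x − 144.6 y = 5767.01
-284.6 x − 145.0 y = 8192.57
Solving the 2×2 system: x ≈ -8.0, y ≈ -40.8 km.
Check against SEIS-05 (with the unrounded x, y): √((x − 42.2)²+(y − 91.7)²) = 141.69 ≈ 141.69 km. ✓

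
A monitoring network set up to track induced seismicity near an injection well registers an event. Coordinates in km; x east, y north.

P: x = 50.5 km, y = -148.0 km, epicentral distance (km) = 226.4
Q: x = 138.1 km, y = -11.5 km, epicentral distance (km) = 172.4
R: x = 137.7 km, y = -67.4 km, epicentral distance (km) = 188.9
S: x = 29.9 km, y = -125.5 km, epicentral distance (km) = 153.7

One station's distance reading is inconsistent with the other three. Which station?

Solve using three stations at a time. Using Q, R, S (subtract circle equations pairwise → linear system) gives (x, y) ≈ (-32.3, 15.1).
Distances from that point to each station vs reported:
  P: calculated 182.9 vs reported 226.4 → residual 43.5 km
  Q: calculated 172.4 vs reported 172.4 → residual 0.0 km
  R: calculated 188.9 vs reported 188.9 → residual 0.0 km
  S: calculated 153.7 vs reported 153.7 → residual 0.0 km
Q, R, S are mutually consistent (residuals ≈ 0); P is off by 43.5 km.

P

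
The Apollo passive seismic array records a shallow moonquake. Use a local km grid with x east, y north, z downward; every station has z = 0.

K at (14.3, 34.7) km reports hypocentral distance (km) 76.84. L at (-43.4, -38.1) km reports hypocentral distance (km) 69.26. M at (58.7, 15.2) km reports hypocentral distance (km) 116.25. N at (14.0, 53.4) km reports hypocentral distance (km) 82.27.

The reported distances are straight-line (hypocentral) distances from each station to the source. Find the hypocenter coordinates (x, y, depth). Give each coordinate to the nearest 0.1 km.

(-51.4, 19.9, 37.0)

Each station gives a sphere (x−x_i)² + (y−y_i)² + z² = d_i² (stations at z=0).
Subtracting the K sphere from L and M: z² cancels, leaving linear equations in x and y:
-115.4 x − 145.6 y = 3034.03
88.8 x − 39.0 y = -5341.53
Solving: x ≈ -51.409, y ≈ 19.908 km (keep extra digits for the depth step; rounded: -51.4, 19.9).
Then from the K sphere: z² = 76.84² − (x − 14.3)² − (y − 34.7)² with x = -51.409, y = 19.908, so z ≈ 36.985 ≈ 37.0 km.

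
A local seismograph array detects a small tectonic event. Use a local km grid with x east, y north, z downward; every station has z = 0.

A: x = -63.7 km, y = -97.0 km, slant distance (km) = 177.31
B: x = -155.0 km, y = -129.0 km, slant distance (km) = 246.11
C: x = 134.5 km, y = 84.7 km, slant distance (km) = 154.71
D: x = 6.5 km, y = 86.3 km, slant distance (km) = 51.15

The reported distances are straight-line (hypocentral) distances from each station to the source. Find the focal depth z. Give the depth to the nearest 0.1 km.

Each station gives a sphere (x−x_i)² + (y−y_i)² + z² = d_i² (stations at z=0).
Subtracting the A sphere from B and C: z² cancels, leaving linear equations in x and y:
-182.6 x − 64.0 y = -1931.99
396.4 x + 363.4 y = 19301.30
Solving: x ≈ -13.009, y ≈ 67.303 km (keep extra digits for the depth step; rounded: -13.0, 67.3).
Then from the A sphere: z² = 177.31² − (x + 63.7)² − (y + 97.0)² with x = -13.009, y = 67.303, so z ≈ 43.287 ≈ 43.3 km.
Check against D (with the unrounded solution): distance 51.14 ≈ 51.15 km. ✓

43.3 km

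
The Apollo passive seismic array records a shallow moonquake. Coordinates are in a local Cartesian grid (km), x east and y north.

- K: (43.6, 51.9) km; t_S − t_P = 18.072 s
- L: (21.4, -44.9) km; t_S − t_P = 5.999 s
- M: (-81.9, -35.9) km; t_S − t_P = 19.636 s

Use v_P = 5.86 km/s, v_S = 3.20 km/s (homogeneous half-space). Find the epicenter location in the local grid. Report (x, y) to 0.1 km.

x ≈ 50.8 km, y ≈ -75.3 km

Distance from S−P lag: d = Δt · v_P v_S / (v_P − v_S) = Δt · (5.86·3.20)/(5.86−3.20) ≈ 7.0496·Δt.
So d_K = 127.40, d_L = 42.29, d_M = 138.43 km.
Circle about each station: (x − 43.6)² + (y − 51.9)² = 127.40²; (x − 21.4)² + (y + 44.9)² = 42.29²; (x + 81.9)² + (y + 35.9)² = 138.43².
Subtracting the K equation from the L and M equations removes the quadratic terms:
-44.4 x − 193.6 y = 12321.72
-251.0 x − 175.6 y = 469.75
Solving the 2×2 system: x ≈ 50.8, y ≈ -75.3 km.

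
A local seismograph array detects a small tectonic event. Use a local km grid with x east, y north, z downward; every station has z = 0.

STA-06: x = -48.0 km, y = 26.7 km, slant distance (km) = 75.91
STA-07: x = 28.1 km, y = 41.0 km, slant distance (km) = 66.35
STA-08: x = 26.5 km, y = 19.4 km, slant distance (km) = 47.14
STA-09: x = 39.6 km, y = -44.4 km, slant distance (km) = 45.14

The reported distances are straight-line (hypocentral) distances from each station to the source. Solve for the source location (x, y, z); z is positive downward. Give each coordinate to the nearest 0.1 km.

Each station gives a sphere (x−x_i)² + (y−y_i)² + z² = d_i² (stations at z=0).
Subtracting the STA-06 sphere from STA-07 and STA-08: z² cancels, leaving linear equations in x and y:
152.2 x + 28.6 y = 813.73
149.0 x − 14.6 y = 1601.87
Solving: x ≈ 8.899, y ≈ -18.903 km (keep extra digits for the depth step; rounded: 8.9, -18.9).
Then from the STA-06 sphere: z² = 75.91² − (x + 48.0)² − (y − 26.7)² with x = 8.899, y = -18.903, so z ≈ 21.100 ≈ 21.1 km.

(8.9, -18.9, 21.1)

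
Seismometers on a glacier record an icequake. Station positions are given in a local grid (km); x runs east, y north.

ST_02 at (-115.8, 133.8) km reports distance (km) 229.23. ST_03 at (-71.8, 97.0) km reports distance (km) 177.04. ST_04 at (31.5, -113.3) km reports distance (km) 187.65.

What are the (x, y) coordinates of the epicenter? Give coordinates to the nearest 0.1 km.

Circle about each station: (x + 115.8)² + (y − 133.8)² = 229.23²; (x + 71.8)² + (y − 97.0)² = 177.04²; (x − 31.5)² + (y + 113.3)² = 187.65².
Subtracting the ST_02 equation from the ST_03 and ST_04 equations removes the quadratic terms:
88.0 x − 73.6 y = 4455.39
294.6 x − 494.2 y = -149.07
Solving the 2×2 system: x ≈ 101.5, y ≈ 60.8 km.
Check against ST_02 (with the unrounded x, y): √((x + 115.8)²+(y − 133.8)²) = 229.21 ≈ 229.23 km. ✓

(101.5, 60.8)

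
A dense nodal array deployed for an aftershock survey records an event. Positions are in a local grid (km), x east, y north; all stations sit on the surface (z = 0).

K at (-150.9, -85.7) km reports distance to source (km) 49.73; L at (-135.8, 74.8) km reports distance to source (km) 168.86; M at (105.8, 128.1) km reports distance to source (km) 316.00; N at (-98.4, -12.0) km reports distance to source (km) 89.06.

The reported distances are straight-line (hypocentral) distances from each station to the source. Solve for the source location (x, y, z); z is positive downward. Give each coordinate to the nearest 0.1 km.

Each station gives a sphere (x−x_i)² + (y−y_i)² + z² = d_i² (stations at z=0).
Subtracting the K sphere from L and M: z² cancels, leaving linear equations in x and y:
30.2 x + 321.0 y = -32119.25
513.4 x + 427.6 y = -99894.98
Solving: x ≈ -120.695, y ≈ -88.705 km (keep extra digits for the depth step; rounded: -120.7, -88.7).
Then from the K sphere: z² = 49.73² − (x + 150.9)² − (y + 85.7)² with x = -120.695, y = -88.705, so z ≈ 39.392 ≈ 39.4 km.

(-120.7, -88.7, 39.4)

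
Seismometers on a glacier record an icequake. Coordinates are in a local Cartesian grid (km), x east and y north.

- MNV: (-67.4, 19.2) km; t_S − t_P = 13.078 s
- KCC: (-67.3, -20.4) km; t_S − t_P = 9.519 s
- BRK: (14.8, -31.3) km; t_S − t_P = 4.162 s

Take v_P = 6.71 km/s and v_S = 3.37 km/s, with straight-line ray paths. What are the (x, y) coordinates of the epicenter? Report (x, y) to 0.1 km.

Distance from S−P lag: d = Δt · v_P v_S / (v_P − v_S) = Δt · (6.71·3.37)/(6.71−3.37) ≈ 6.7703·Δt.
So d_MNV = 88.54, d_KCC = 64.45, d_BRK = 28.18 km.
Circle about each station: (x + 67.4)² + (y − 19.2)² = 88.54²; (x + 67.3)² + (y + 20.4)² = 64.45²; (x − 14.8)² + (y + 31.3)² = 28.18².
Subtracting pairs of circle equations eliminates x²+y² and gives linear equations (the radical axes):
0.2 x − 79.2 y = 3719.58
164.4 x − 101.0 y = 3332.55
Solving the 2×2 system: x ≈ -8.6, y ≈ -47.0 km.

x ≈ -8.6 km, y ≈ -47.0 km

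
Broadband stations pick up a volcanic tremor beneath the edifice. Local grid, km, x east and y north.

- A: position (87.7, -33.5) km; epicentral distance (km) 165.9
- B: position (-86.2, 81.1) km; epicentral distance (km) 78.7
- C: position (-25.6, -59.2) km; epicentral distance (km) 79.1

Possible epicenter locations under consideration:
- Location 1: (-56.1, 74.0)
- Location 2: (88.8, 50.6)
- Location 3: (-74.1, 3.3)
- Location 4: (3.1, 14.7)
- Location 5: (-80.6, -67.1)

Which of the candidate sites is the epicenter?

For each candidate, compare |candidate − station| to the reported distance:
Location 1: residuals A 13.6, B 47.8, C 57.5 → max 57.5 km
Location 2: residuals A 81.8, B 98.9, C 79.5 → max 98.9 km
Location 3: residuals A 0.0, B 0.0, C 0.0 → max 0.0 km
Location 4: residuals A 68.5, B 32.6, C 0.2 → max 68.5 km
Location 5: residuals A 5.7, B 69.6, C 23.5 → max 69.6 km
Only Location 3 has all residuals ≈ 0.

Location 3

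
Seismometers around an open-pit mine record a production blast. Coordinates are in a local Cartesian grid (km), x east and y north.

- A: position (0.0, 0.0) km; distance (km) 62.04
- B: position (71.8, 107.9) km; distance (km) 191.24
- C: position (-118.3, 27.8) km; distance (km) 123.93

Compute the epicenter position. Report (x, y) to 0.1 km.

-26.9 km east, -55.9 km north

Circle about each station: x² + y² = 62.04²; (x − 71.8)² + (y − 107.9)² = 191.24²; (x + 118.3)² + (y − 27.8)² = 123.93².
Subtracting pairs of circle equations eliminates x²+y² and gives linear equations (the radical axes):
143.6 x + 215.8 y = -15926.13
-236.6 x + 55.6 y = 3258.05
Solving the 2×2 system: x ≈ -26.9, y ≈ -55.9 km.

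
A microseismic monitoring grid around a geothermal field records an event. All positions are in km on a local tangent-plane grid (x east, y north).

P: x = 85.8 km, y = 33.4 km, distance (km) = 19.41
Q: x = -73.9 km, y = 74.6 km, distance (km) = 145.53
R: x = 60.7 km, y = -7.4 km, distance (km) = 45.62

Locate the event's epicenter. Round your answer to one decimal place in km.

66.9 km east, 37.8 km north

Circle about each station: (x − 85.8)² + (y − 33.4)² = 19.41²; (x + 73.9)² + (y − 74.6)² = 145.53²; (x − 60.7)² + (y + 7.4)² = 45.62².
Subtracting the P equation from the Q and R equations removes the quadratic terms:
-319.4 x + 82.4 y = -18253.06
-50.2 x − 81.6 y = -6442.39
Solving the 2×2 system: x ≈ 66.9, y ≈ 37.8 km.
Check against P (with the unrounded x, y): √((x − 85.8)²+(y − 33.4)²) = 19.41 ≈ 19.41 km. ✓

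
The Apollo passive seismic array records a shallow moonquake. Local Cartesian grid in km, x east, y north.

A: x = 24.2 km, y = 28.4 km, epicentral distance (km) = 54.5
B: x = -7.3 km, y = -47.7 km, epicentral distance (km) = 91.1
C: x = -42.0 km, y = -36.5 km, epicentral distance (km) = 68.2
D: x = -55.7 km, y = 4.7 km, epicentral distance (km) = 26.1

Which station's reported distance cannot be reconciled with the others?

A

Solve using three stations at a time. Using B, C, D (subtract circle equations pairwise → linear system) gives (x, y) ≈ (-53.7, 30.7).
Distances from that point to each station vs reported:
  A: calculated 78.0 vs reported 54.5 → residual 23.5 km
  B: calculated 91.1 vs reported 91.1 → residual 0.0 km
  C: calculated 68.2 vs reported 68.2 → residual 0.0 km
  D: calculated 26.0 vs reported 26.1 → residual 0.1 km
B, C, D are mutually consistent (residuals ≈ 0); A is off by 23.5 km.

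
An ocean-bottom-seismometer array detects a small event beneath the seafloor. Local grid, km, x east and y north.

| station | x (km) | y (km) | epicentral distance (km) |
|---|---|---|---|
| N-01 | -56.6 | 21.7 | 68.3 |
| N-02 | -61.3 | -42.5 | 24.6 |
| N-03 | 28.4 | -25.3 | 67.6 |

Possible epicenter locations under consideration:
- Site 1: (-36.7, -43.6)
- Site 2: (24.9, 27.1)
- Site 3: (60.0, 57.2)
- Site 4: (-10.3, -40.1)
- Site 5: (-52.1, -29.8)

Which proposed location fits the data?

For each candidate, compare |candidate − station| to the reported distance:
Site 1: residuals N-01 0.0, N-02 0.0, N-03 0.0 → max 0.0 km
Site 2: residuals N-01 13.4, N-02 86.2, N-03 15.1 → max 86.2 km
Site 3: residuals N-01 53.6, N-02 132.4, N-03 20.7 → max 132.4 km
Site 4: residuals N-01 8.9, N-02 26.5, N-03 26.2 → max 26.5 km
Site 5: residuals N-01 16.6, N-02 8.9, N-03 13.0 → max 16.6 km
Only Site 1 has all residuals ≈ 0.

Site 1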